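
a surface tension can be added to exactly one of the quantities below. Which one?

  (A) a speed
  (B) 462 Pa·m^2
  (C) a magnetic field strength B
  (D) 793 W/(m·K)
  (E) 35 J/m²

Reference: [surface tension] = kg·s⁻².
Each option:
  (A) [speed] = m·s⁻¹
  (B) Pa·m² = N·m⁻²·m² = kg·m·s⁻²
  (C) [magnetic field strength B] = kg·s⁻²·A⁻¹
  (D) W·m⁻¹·K⁻¹ = J·s⁻¹·m⁻¹·K⁻¹ = kg·m·s⁻³·K⁻¹
  (E) J·m⁻² = N·m·m⁻² = kg·s⁻²  ← same
Only (E) matches kg·s⁻².

(E)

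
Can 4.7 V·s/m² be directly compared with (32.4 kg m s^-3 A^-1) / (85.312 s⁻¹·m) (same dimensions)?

Yes

In SI base units:
  4.7 V·s/m²:  V·s·m⁻² = J·C⁻¹·s·m⁻² = kg·s⁻²·A⁻¹
  (32.4 kg m s^-3 A^-1) / (85.312 s⁻¹·m):  [kg·m·s⁻³·A⁻¹] / [m·s⁻¹] = kg·s⁻²·A⁻¹
Both are kg·s⁻²·A⁻¹, so they have the same dimensions and can be added.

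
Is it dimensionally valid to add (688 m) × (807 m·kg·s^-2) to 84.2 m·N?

In SI base units:
  (688 m) × (807 m·kg·s^-2):  [m] · [kg·m·s⁻²] = kg·m²·s⁻²
  84.2 m·N:  N·m = kg·m·s⁻²·m = kg·m²·s⁻²
Both are kg·m²·s⁻², so they have the same dimensions and can be added.

Yes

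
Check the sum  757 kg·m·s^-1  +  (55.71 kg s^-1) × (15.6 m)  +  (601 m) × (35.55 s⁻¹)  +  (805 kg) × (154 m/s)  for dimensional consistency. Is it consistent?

No

In SI base units:
  757 kg·m·s^-1:  kg·m·s⁻¹
  (55.71 kg s^-1) × (15.6 m):  [kg·s⁻¹] · [m] = kg·m·s⁻¹
  (601 m) × (35.55 s⁻¹):  [m] · [s⁻¹] = m·s⁻¹
  (805 kg) × (154 m/s):  [kg] · [m·s⁻¹] = kg·m·s⁻¹
The terms do not share a single dimension (kg·m·s⁻¹ vs m·s⁻¹).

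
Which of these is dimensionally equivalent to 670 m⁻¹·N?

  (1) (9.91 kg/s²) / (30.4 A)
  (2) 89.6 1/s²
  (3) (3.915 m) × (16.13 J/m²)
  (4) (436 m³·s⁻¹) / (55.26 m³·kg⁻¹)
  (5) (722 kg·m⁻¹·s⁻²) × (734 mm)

Reference: N·m⁻¹ = kg·m·s⁻²·m⁻¹ = kg·s⁻².
Each option:
  (1) [kg·s⁻²] / [A] = kg·s⁻²·A⁻¹
  (2) s⁻²
  (3) [m] · [kg·s⁻²] = kg·m·s⁻²
  (4) [m³·s⁻¹] / [kg⁻¹·m³] = kg·s⁻¹
  (5) [kg·m⁻¹·s⁻²] · [m] = kg·s⁻²  ← same
Only (5) matches kg·s⁻².

(5)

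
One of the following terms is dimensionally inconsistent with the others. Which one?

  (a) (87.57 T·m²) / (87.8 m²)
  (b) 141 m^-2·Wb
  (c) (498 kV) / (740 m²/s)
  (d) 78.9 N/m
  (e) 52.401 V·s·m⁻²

(d)

Expand each in SI base units:
  (a) [kg·m²·s⁻²·A⁻¹] / [m²] = kg·s⁻²·A⁻¹
  (b) Wb·m⁻² = V·s·m⁻² = kg·s⁻²·A⁻¹
  (c) [kg·m²·s⁻³·A⁻¹] / [m²·s⁻¹] = kg·s⁻²·A⁻¹
  (d) N·m⁻¹ = kg·m·s⁻²·m⁻¹ = kg·s⁻²
  (e) V·s·m⁻² = J·C⁻¹·s·m⁻² = kg·s⁻²·A⁻¹
All reduce to kg·s⁻²·A⁻¹ except (d), which is kg·s⁻².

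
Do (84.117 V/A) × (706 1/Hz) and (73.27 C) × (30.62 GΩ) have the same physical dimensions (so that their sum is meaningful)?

Dimensions:
  (84.117 V/A) × (706 1/Hz):  [kg·m²·s⁻³·A⁻²] · [s] = kg·m²·s⁻²·A⁻²
  (73.27 C) × (30.62 GΩ):  [s·A] · [kg·m²·s⁻³·A⁻²] = kg·m²·s⁻²·A⁻¹
kg·m²·s⁻²·A⁻² ≠ kg·m²·s⁻²·A⁻¹, so they cannot be added.

No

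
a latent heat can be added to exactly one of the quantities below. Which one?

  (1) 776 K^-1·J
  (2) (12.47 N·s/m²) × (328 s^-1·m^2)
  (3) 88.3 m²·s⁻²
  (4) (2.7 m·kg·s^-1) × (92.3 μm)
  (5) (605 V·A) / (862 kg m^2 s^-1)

Reference: [latent heat] = m²·s⁻².
Each option:
  (1) J·K⁻¹ = N·m·K⁻¹ = kg·m²·s⁻²·K⁻¹
  (2) [kg·m⁻¹·s⁻¹] · [m²·s⁻¹] = kg·m·s⁻²
  (3) m²·s⁻²  ← same
  (4) [kg·m·s⁻¹] · [m] = kg·m²·s⁻¹
  (5) [kg·m²·s⁻³] / [kg·m²·s⁻¹] = s⁻²
Only (3) matches m²·s⁻².

(3)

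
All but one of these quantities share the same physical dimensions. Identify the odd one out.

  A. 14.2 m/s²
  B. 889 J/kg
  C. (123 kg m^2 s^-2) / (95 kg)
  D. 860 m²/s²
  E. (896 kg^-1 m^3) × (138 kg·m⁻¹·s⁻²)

A.

Dimensions:
  A. m·s⁻²
  B. J·kg⁻¹ = N·m·kg⁻¹ = m²·s⁻²
  C. [kg·m²·s⁻²] / [kg] = m²·s⁻²
  D. m²·s⁻²
  E. [kg⁻¹·m³] · [kg·m⁻¹·s⁻²] = m²·s⁻²
All reduce to m²·s⁻² except A., which is m·s⁻².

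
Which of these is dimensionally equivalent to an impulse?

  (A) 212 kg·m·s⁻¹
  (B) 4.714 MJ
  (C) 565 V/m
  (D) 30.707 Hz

Reference: [impulse] = kg·m·s⁻¹.
Each option:
  (A) kg·m·s⁻¹  ← same
  (B) J = N·m = kg·m²·s⁻²
  (C) V·m⁻¹ = J·C⁻¹·m⁻¹ = kg·m·s⁻³·A⁻¹
  (D) Hz = s⁻¹
Only (A) matches kg·m·s⁻¹.

(A)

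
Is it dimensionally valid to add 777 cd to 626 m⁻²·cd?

Dimensions:
  777 cd:  cd
  626 m⁻²·cd:  cd·m⁻² = m⁻²·cd
cd ≠ m⁻²·cd, so they cannot be added.

No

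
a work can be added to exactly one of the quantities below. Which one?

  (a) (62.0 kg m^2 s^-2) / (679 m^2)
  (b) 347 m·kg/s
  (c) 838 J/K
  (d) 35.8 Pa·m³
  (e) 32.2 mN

Reference: [work] = kg·m²·s⁻².
Each option:
  (a) [kg·m²·s⁻²] / [m²] = kg·s⁻²
  (b) kg·m·s⁻¹
  (c) J·K⁻¹ = N·m·K⁻¹ = kg·m²·s⁻²·K⁻¹
  (d) Pa·m³ = N·m⁻²·m³ = kg·m²·s⁻²  ← same
  (e) N = kg·m·s⁻²
Only (d) matches kg·m²·s⁻².

(d)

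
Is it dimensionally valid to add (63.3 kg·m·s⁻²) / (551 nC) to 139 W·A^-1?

No

Expand each in SI base units:
  (63.3 kg·m·s⁻²) / (551 nC):  [kg·m·s⁻²] / [s·A] = kg·m·s⁻³·A⁻¹
  139 W·A^-1:  W·A⁻¹ = J·s⁻¹·A⁻¹ = kg·m²·s⁻³·A⁻¹
kg·m·s⁻³·A⁻¹ ≠ kg·m²·s⁻³·A⁻¹, so they cannot be added.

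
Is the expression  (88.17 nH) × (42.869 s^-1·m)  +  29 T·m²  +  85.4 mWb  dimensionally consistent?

No

In SI base units:
  (88.17 nH) × (42.869 s^-1·m):  [kg·m²·s⁻²·A⁻²] · [m·s⁻¹] = kg·m³·s⁻³·A⁻²
  29 T·m²:  T·m² = Wb·m⁻²·m² = kg·m²·s⁻²·A⁻¹
  85.4 mWb:  Wb = V·s = kg·m²·s⁻²·A⁻¹
The terms do not share a single dimension (kg·m²·s⁻²·A⁻¹ vs kg·m³·s⁻³·A⁻²).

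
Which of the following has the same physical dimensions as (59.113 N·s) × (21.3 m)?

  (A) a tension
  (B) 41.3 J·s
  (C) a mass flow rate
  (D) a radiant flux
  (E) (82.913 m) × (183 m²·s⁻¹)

Reference: [kg·m·s⁻¹] · [m] = kg·m²·s⁻¹.
Each option:
  (A) [tension] = kg·m·s⁻²
  (B) J·s = N·m·s = kg·m²·s⁻¹  ← same
  (C) [mass flow rate] = kg·s⁻¹
  (D) [radiant flux] = kg·m²·s⁻³
  (E) [m] · [m²·s⁻¹] = m³·s⁻¹
Only (B) matches kg·m²·s⁻¹.

(B)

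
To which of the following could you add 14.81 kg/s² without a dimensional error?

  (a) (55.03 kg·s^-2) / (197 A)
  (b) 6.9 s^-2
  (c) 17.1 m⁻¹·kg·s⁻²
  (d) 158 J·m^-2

(d)

Reference: kg·s⁻².
Each option:
  (a) [kg·s⁻²] / [A] = kg·s⁻²·A⁻¹
  (b) s⁻²
  (c) kg·m⁻¹·s⁻²
  (d) J·m⁻² = N·m·m⁻² = kg·s⁻²  ← same
Only (d) matches kg·s⁻².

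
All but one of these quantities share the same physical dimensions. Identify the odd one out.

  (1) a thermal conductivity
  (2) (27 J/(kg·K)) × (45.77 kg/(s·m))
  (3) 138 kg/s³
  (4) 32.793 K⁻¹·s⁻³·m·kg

In SI base units:
  (1) [thermal conductivity] = kg·m·s⁻³·K⁻¹
  (2) [m²·s⁻²·K⁻¹] · [kg·m⁻¹·s⁻¹] = kg·m·s⁻³·K⁻¹
  (3) kg·s⁻³
  (4) kg·m·s⁻³·K⁻¹
All reduce to kg·m·s⁻³·K⁻¹ except (3), which is kg·s⁻³.

(3)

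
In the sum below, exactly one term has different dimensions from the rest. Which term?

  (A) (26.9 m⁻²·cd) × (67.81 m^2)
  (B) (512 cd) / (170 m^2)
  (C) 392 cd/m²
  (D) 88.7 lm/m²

Expand each in SI base units:
  (A) [m⁻²·cd] · [m²] = cd
  (B) [cd] / [m²] = m⁻²·cd
  (C) cd·m⁻² = m⁻²·cd
  (D) lm·m⁻² = cd·m⁻² = m⁻²·cd
All reduce to m⁻²·cd except (A), which is cd.

(A)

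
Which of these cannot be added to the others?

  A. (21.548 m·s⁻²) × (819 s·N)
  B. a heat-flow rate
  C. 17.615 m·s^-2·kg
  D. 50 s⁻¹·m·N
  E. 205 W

In SI base units:
  A. [m·s⁻²] · [kg·m·s⁻¹] = kg·m²·s⁻³
  B. [heat-flow rate] = kg·m²·s⁻³
  C. kg·m·s⁻²
  D. N·m·s⁻¹ = kg·m·s⁻²·m·s⁻¹ = kg·m²·s⁻³
  E. W = J·s⁻¹ = kg·m²·s⁻³
All reduce to kg·m²·s⁻³ except C., which is kg·m·s⁻².

C.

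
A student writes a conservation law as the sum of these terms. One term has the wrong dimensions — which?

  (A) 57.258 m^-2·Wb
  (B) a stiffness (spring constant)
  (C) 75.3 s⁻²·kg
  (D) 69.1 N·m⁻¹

In SI base units:
  (A) Wb·m⁻² = V·s·m⁻² = kg·s⁻²·A⁻¹
  (B) [stiffness (spring constant)] = kg·s⁻²
  (C) kg·s⁻²
  (D) N·m⁻¹ = kg·m·s⁻²·m⁻¹ = kg·s⁻²
All reduce to kg·s⁻² except (A), which is kg·s⁻²·A⁻¹.

(A)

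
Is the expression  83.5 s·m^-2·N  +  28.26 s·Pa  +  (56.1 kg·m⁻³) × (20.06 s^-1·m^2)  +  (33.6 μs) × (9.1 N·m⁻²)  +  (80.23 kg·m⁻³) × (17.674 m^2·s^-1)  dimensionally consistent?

Yes

Dimensions:
  83.5 s·m^-2·N:  N·s·m⁻² = kg·m·s⁻²·s·m⁻² = kg·m⁻¹·s⁻¹
  28.26 s·Pa:  Pa·s = N·m⁻²·s = kg·m⁻¹·s⁻¹
  (56.1 kg·m⁻³) × (20.06 s^-1·m^2):  [kg·m⁻³] · [m²·s⁻¹] = kg·m⁻¹·s⁻¹
  (33.6 μs) × (9.1 N·m⁻²):  [s] · [kg·m⁻¹·s⁻²] = kg·m⁻¹·s⁻¹
  (80.23 kg·m⁻³) × (17.674 m^2·s^-1):  [kg·m⁻³] · [m²·s⁻¹] = kg·m⁻¹·s⁻¹
Every term reduces to kg·m⁻¹·s⁻¹.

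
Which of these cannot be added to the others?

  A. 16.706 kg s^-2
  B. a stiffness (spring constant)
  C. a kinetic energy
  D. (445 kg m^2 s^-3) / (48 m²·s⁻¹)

Work out the base dimensions of each:
  A. kg·s⁻²
  B. [stiffness (spring constant)] = kg·s⁻²
  C. [kinetic energy] = kg·m²·s⁻²
  D. [kg·m²·s⁻³] / [m²·s⁻¹] = kg·s⁻²
All reduce to kg·s⁻² except C., which is kg·m²·s⁻².

C.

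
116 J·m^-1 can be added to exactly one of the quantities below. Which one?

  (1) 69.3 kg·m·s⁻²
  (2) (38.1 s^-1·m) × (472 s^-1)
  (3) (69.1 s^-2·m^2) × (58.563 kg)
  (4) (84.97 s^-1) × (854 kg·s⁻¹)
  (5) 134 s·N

(1)

Reference: J·m⁻¹ = N·m·m⁻¹ = kg·m·s⁻².
Each option:
  (1) kg·m·s⁻²  ← same
  (2) [m·s⁻¹] · [s⁻¹] = m·s⁻²
  (3) [m²·s⁻²] · [kg] = kg·m²·s⁻²
  (4) [s⁻¹] · [kg·s⁻¹] = kg·s⁻²
  (5) N·s = kg·m·s⁻²·s = kg·m·s⁻¹
Only (1) matches kg·m·s⁻².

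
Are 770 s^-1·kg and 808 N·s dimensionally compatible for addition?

In SI base units:
  770 s^-1·kg:  kg·s⁻¹
  808 N·s:  N·s = kg·m·s⁻²·s = kg·m·s⁻¹
kg·s⁻¹ ≠ kg·m·s⁻¹, so they cannot be added.

No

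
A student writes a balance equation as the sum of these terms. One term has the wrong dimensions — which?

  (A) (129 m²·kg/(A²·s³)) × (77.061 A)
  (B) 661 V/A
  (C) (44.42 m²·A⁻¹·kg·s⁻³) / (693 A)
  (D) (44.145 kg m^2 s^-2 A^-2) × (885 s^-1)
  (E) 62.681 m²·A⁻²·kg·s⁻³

Work out the base dimensions of each:
  (A) [kg·m²·s⁻³·A⁻²] · [A] = kg·m²·s⁻³·A⁻¹
  (B) V·A⁻¹ = J·C⁻¹·A⁻¹ = kg·m²·s⁻³·A⁻²
  (C) [kg·m²·s⁻³·A⁻¹] / [A] = kg·m²·s⁻³·A⁻²
  (D) [kg·m²·s⁻²·A⁻²] · [s⁻¹] = kg·m²·s⁻³·A⁻²
  (E) kg·m²·s⁻³·A⁻²
All reduce to kg·m²·s⁻³·A⁻² except (A), which is kg·m²·s⁻³·A⁻¹.

(A)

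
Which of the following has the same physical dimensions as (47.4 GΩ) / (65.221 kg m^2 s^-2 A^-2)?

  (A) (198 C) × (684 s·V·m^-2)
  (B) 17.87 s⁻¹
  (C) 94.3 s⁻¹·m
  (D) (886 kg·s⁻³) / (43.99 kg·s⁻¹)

Reference: [kg·m²·s⁻³·A⁻²] / [kg·m²·s⁻²·A⁻²] = s⁻¹.
Each option:
  (A) [s·A] · [kg·s⁻²·A⁻¹] = kg·s⁻¹
  (B) s⁻¹  ← same
  (C) m·s⁻¹
  (D) [kg·s⁻³] / [kg·s⁻¹] = s⁻²
Only (B) matches s⁻¹.

(B)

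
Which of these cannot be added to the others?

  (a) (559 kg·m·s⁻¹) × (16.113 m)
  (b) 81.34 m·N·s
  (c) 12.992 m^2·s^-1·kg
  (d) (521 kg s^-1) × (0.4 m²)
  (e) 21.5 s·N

(e)

Dimensions:
  (a) [kg·m·s⁻¹] · [m] = kg·m²·s⁻¹
  (b) N·m·s = kg·m·s⁻²·m·s = kg·m²·s⁻¹
  (c) kg·m²·s⁻¹
  (d) [kg·s⁻¹] · [m²] = kg·m²·s⁻¹
  (e) N·s = kg·m·s⁻²·s = kg·m·s⁻¹
All reduce to kg·m²·s⁻¹ except (e), which is kg·m·s⁻¹.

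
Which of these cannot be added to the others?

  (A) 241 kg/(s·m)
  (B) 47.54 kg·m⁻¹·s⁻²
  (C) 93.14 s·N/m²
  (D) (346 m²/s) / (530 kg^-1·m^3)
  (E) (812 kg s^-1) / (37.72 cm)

Dimensions:
  (A) kg·m⁻¹·s⁻¹
  (B) kg·m⁻¹·s⁻²
  (C) N·s·m⁻² = kg·m·s⁻²·s·m⁻² = kg·m⁻¹·s⁻¹
  (D) [m²·s⁻¹] / [kg⁻¹·m³] = kg·m⁻¹·s⁻¹
  (E) [kg·s⁻¹] / [m] = kg·m⁻¹·s⁻¹
All reduce to kg·m⁻¹·s⁻¹ except (B), which is kg·m⁻¹·s⁻².

(B)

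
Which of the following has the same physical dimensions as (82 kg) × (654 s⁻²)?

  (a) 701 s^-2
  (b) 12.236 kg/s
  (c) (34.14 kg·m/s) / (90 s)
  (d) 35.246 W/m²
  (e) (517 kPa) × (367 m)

Reference: [kg] · [s⁻²] = kg·s⁻².
Each option:
  (a) s⁻²
  (b) kg·s⁻¹
  (c) [kg·m·s⁻¹] / [s] = kg·m·s⁻²
  (d) W·m⁻² = J·s⁻¹·m⁻² = kg·s⁻³
  (e) [kg·m⁻¹·s⁻²] · [m] = kg·s⁻²  ← same
Only (e) matches kg·s⁻².

(e)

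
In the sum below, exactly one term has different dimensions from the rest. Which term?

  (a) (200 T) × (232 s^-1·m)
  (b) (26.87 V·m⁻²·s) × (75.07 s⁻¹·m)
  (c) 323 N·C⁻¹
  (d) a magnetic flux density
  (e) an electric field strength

(d)

Reduce each to base SI dimensions:
  (a) [kg·s⁻²·A⁻¹] · [m·s⁻¹] = kg·m·s⁻³·A⁻¹
  (b) [kg·s⁻²·A⁻¹] · [m·s⁻¹] = kg·m·s⁻³·A⁻¹
  (c) N·C⁻¹ = kg·m·s⁻²·(s·A)⁻¹ = kg·m·s⁻³·A⁻¹
  (d) [magnetic flux density] = kg·s⁻²·A⁻¹
  (e) [electric field strength] = kg·m·s⁻³·A⁻¹
All reduce to kg·m·s⁻³·A⁻¹ except (d), which is kg·s⁻²·A⁻¹.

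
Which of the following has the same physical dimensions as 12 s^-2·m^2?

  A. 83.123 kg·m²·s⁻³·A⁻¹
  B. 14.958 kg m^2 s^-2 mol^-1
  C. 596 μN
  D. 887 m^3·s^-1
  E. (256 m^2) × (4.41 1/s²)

Reference: m²·s⁻².
Each option:
  A. kg·m²·s⁻³·A⁻¹
  B. kg·m²·s⁻²·mol⁻¹
  C. N = kg·m·s⁻²
  D. m³·s⁻¹
  E. [m²] · [s⁻²] = m²·s⁻²  ← same
Only E. matches m²·s⁻².

E.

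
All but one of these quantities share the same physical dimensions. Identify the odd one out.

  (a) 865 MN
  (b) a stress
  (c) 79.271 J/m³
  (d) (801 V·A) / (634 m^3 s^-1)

(a)

Dimensions:
  (a) N = kg·m·s⁻²
  (b) [stress] = kg·m⁻¹·s⁻²
  (c) J·m⁻³ = N·m·m⁻³ = kg·m⁻¹·s⁻²
  (d) [kg·m²·s⁻³] / [m³·s⁻¹] = kg·m⁻¹·s⁻²
All reduce to kg·m⁻¹·s⁻² except (a), which is kg·m·s⁻².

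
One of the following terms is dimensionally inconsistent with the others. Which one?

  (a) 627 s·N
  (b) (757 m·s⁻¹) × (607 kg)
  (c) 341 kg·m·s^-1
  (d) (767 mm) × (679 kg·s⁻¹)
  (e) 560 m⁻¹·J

Work out the base dimensions of each:
  (a) N·s = kg·m·s⁻²·s = kg·m·s⁻¹
  (b) [m·s⁻¹] · [kg] = kg·m·s⁻¹
  (c) kg·m·s⁻¹
  (d) [m] · [kg·s⁻¹] = kg·m·s⁻¹
  (e) J·m⁻¹ = N·m·m⁻¹ = kg·m·s⁻²
All reduce to kg·m·s⁻¹ except (e), which is kg·m·s⁻².

(e)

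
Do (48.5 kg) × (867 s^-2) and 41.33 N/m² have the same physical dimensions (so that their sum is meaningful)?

No

In SI base units:
  (48.5 kg) × (867 s^-2):  [kg] · [s⁻²] = kg·s⁻²
  41.33 N/m²:  N·m⁻² = kg·m·s⁻²·m⁻² = kg·m⁻¹·s⁻²
kg·s⁻² ≠ kg·m⁻¹·s⁻², so they cannot be added.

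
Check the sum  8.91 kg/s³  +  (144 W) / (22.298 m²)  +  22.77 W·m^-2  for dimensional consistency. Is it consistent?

Yes

Work out the base dimensions of each:
  8.91 kg/s³:  kg·s⁻³
  (144 W) / (22.298 m²):  [kg·m²·s⁻³] / [m²] = kg·s⁻³
  22.77 W·m^-2:  W·m⁻² = J·s⁻¹·m⁻² = kg·s⁻³
Every term reduces to kg·s⁻³.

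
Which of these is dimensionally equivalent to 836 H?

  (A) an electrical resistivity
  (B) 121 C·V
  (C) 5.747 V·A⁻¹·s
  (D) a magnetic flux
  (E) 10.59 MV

(C)

Reference: H = V·s·A⁻¹ = kg·m²·s⁻²·A⁻².
Each option:
  (A) [electrical resistivity] = kg·m³·s⁻³·A⁻²
  (B) C·V = s·A·J·C⁻¹ = kg·m²·s⁻²
  (C) V·s·A⁻¹ = J·C⁻¹·s·A⁻¹ = kg·m²·s⁻²·A⁻²  ← same
  (D) [magnetic flux] = kg·m²·s⁻²·A⁻¹
  (E) V = J·C⁻¹ = kg·m²·s⁻³·A⁻¹
Only (C) matches kg·m²·s⁻²·A⁻².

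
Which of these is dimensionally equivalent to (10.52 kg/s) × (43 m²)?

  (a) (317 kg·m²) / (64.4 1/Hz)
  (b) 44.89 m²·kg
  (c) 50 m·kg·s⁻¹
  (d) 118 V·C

Reference: [kg·s⁻¹] · [m²] = kg·m²·s⁻¹.
Each option:
  (a) [kg·m²] / [s] = kg·m²·s⁻¹  ← same
  (b) kg·m²
  (c) kg·m·s⁻¹
  (d) C·V = s·A·J·C⁻¹ = kg·m²·s⁻²
Only (a) matches kg·m²·s⁻¹.

(a)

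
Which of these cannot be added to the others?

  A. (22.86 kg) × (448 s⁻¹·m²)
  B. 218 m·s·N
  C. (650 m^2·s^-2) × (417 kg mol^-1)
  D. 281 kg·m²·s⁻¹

C.

Dimensions:
  A. [kg] · [m²·s⁻¹] = kg·m²·s⁻¹
  B. N·m·s = kg·m·s⁻²·m·s = kg·m²·s⁻¹
  C. [m²·s⁻²] · [kg·mol⁻¹] = kg·m²·s⁻²·mol⁻¹
  D. kg·m²·s⁻¹
All reduce to kg·m²·s⁻¹ except C., which is kg·m²·s⁻²·mol⁻¹.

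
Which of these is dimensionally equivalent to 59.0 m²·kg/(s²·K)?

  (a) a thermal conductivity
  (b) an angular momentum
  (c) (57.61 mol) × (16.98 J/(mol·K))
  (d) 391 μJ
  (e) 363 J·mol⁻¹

(c)

Reference: kg·m²·s⁻²·K⁻¹.
Each option:
  (a) [thermal conductivity] = kg·m·s⁻³·K⁻¹
  (b) [angular momentum] = kg·m²·s⁻¹
  (c) [mol] · [kg·m²·s⁻²·K⁻¹·mol⁻¹] = kg·m²·s⁻²·K⁻¹  ← same
  (d) J = N·m = kg·m²·s⁻²
  (e) J·mol⁻¹ = N·m·mol⁻¹ = kg·m²·s⁻²·mol⁻¹
Only (c) matches kg·m²·s⁻²·K⁻¹.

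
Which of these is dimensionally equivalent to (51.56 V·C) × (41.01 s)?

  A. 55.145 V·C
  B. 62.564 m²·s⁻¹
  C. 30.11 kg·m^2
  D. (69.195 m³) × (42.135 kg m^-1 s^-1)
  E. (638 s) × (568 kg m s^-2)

D.

Reference: [kg·m²·s⁻²] · [s] = kg·m²·s⁻¹.
Each option:
  A. C·V = s·A·J·C⁻¹ = kg·m²·s⁻²
  B. m²·s⁻¹
  C. kg·m²
  D. [m³] · [kg·m⁻¹·s⁻¹] = kg·m²·s⁻¹  ← same
  E. [s] · [kg·m·s⁻²] = kg·m·s⁻¹
Only D. matches kg·m²·s⁻¹.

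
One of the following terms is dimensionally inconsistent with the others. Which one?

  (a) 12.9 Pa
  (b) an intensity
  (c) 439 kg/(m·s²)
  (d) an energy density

(b)

In SI base units:
  (a) Pa = N·m⁻² = kg·m⁻¹·s⁻²
  (b) [intensity] = kg·s⁻³
  (c) kg·m⁻¹·s⁻²
  (d) [energy density] = kg·m⁻¹·s⁻²
All reduce to kg·m⁻¹·s⁻² except (b), which is kg·s⁻³.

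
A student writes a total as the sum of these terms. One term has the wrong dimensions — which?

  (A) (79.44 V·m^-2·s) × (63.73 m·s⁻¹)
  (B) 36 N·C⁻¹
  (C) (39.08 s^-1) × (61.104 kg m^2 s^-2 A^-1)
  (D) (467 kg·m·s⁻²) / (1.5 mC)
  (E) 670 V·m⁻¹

(C)

Expand each in SI base units:
  (A) [kg·s⁻²·A⁻¹] · [m·s⁻¹] = kg·m·s⁻³·A⁻¹
  (B) N·C⁻¹ = kg·m·s⁻²·(s·A)⁻¹ = kg·m·s⁻³·A⁻¹
  (C) [s⁻¹] · [kg·m²·s⁻²·A⁻¹] = kg·m²·s⁻³·A⁻¹
  (D) [kg·m·s⁻²] / [s·A] = kg·m·s⁻³·A⁻¹
  (E) V·m⁻¹ = J·C⁻¹·m⁻¹ = kg·m·s⁻³·A⁻¹
All reduce to kg·m·s⁻³·A⁻¹ except (C), which is kg·m²·s⁻³·A⁻¹.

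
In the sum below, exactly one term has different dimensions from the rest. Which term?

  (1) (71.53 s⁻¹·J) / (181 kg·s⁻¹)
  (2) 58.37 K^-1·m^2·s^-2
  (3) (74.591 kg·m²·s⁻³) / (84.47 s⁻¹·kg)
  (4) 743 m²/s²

Reduce each to base SI dimensions:
  (1) [kg·m²·s⁻³] / [kg·s⁻¹] = m²·s⁻²
  (2) m²·s⁻²·K⁻¹
  (3) [kg·m²·s⁻³] / [kg·s⁻¹] = m²·s⁻²
  (4) m²·s⁻²
All reduce to m²·s⁻² except (2), which is m²·s⁻²·K⁻¹.

(2)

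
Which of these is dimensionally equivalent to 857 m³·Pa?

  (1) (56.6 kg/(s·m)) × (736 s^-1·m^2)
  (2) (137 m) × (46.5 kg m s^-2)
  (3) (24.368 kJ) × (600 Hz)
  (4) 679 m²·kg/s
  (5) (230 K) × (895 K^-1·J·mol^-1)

(2)

Reference: Pa·m³ = N·m⁻²·m³ = kg·m²·s⁻².
Each option:
  (1) [kg·m⁻¹·s⁻¹] · [m²·s⁻¹] = kg·m·s⁻²
  (2) [m] · [kg·m·s⁻²] = kg·m²·s⁻²  ← same
  (3) [kg·m²·s⁻²] · [s⁻¹] = kg·m²·s⁻³
  (4) kg·m²·s⁻¹
  (5) [K] · [kg·m²·s⁻²·K⁻¹·mol⁻¹] = kg·m²·s⁻²·mol⁻¹
Only (2) matches kg·m²·s⁻².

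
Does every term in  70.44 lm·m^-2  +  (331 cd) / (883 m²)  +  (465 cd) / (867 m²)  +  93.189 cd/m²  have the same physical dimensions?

Yes

Reduce each to base SI dimensions:
  70.44 lm·m^-2:  lm·m⁻² = cd·m⁻² = m⁻²·cd
  (331 cd) / (883 m²):  [cd] / [m²] = m⁻²·cd
  (465 cd) / (867 m²):  [cd] / [m²] = m⁻²·cd
  93.189 cd/m²:  cd·m⁻² = m⁻²·cd
Every term reduces to m⁻²·cd.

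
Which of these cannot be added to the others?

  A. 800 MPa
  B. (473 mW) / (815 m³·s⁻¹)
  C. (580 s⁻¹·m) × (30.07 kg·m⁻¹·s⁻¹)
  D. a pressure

C.

In SI base units:
  A. Pa = N·m⁻² = kg·m⁻¹·s⁻²
  B. [kg·m²·s⁻³] / [m³·s⁻¹] = kg·m⁻¹·s⁻²
  C. [m·s⁻¹] · [kg·m⁻¹·s⁻¹] = kg·s⁻²
  D. [pressure] = kg·m⁻¹·s⁻²
All reduce to kg·m⁻¹·s⁻² except C., which is kg·s⁻².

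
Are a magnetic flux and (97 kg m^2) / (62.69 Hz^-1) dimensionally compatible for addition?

No

Reduce each to base SI dimensions:
  a magnetic flux:  [magnetic flux] = kg·m²·s⁻²·A⁻¹
  (97 kg m^2) / (62.69 Hz^-1):  [kg·m²] / [s] = kg·m²·s⁻¹
kg·m²·s⁻²·A⁻¹ ≠ kg·m²·s⁻¹, so they cannot be added.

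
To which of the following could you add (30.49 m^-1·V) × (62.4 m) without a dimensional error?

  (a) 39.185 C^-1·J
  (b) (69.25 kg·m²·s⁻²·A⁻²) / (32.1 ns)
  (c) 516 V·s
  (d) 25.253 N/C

Reference: [kg·m·s⁻³·A⁻¹] · [m] = kg·m²·s⁻³·A⁻¹.
Each option:
  (a) J·C⁻¹ = N·m·(s·A)⁻¹ = kg·m²·s⁻³·A⁻¹  ← same
  (b) [kg·m²·s⁻²·A⁻²] / [s] = kg·m²·s⁻³·A⁻²
  (c) V·s = J·C⁻¹·s = kg·m²·s⁻²·A⁻¹
  (d) N·C⁻¹ = kg·m·s⁻²·(s·A)⁻¹ = kg·m·s⁻³·A⁻¹
Only (a) matches kg·m²·s⁻³·A⁻¹.

(a)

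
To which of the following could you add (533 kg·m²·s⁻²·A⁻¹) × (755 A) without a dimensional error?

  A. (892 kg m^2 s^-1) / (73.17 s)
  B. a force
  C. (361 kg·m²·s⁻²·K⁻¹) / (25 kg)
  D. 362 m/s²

Reference: [kg·m²·s⁻²·A⁻¹] · [A] = kg·m²·s⁻².
Each option:
  A. [kg·m²·s⁻¹] / [s] = kg·m²·s⁻²  ← same
  B. [force] = kg·m·s⁻²
  C. [kg·m²·s⁻²·K⁻¹] / [kg] = m²·s⁻²·K⁻¹
  D. m·s⁻²
Only A. matches kg·m²·s⁻².

A.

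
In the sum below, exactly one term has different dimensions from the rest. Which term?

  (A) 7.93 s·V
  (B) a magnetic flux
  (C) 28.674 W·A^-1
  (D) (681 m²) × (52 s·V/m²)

(C)

Expand each in SI base units:
  (A) V·s = J·C⁻¹·s = kg·m²·s⁻²·A⁻¹
  (B) [magnetic flux] = kg·m²·s⁻²·A⁻¹
  (C) W·A⁻¹ = J·s⁻¹·A⁻¹ = kg·m²·s⁻³·A⁻¹
  (D) [m²] · [kg·s⁻²·A⁻¹] = kg·m²·s⁻²·A⁻¹
All reduce to kg·m²·s⁻²·A⁻¹ except (C), which is kg·m²·s⁻³·A⁻¹.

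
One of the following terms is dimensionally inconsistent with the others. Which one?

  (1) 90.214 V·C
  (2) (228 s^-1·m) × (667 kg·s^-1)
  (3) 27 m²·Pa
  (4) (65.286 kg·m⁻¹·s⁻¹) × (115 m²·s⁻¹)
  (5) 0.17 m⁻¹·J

(1)

Work out the base dimensions of each:
  (1) C·V = s·A·J·C⁻¹ = kg·m²·s⁻²
  (2) [m·s⁻¹] · [kg·s⁻¹] = kg·m·s⁻²
  (3) Pa·m² = N·m⁻²·m² = kg·m·s⁻²
  (4) [kg·m⁻¹·s⁻¹] · [m²·s⁻¹] = kg·m·s⁻²
  (5) J·m⁻¹ = N·m·m⁻¹ = kg·m·s⁻²
All reduce to kg·m·s⁻² except (1), which is kg·m²·s⁻².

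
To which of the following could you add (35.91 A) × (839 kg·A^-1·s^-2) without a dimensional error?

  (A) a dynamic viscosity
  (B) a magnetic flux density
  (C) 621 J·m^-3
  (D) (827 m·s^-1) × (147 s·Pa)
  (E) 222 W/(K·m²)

Reference: [A] · [kg·s⁻²·A⁻¹] = kg·s⁻².
Each option:
  (A) [dynamic viscosity] = kg·m⁻¹·s⁻¹
  (B) [magnetic flux density] = kg·s⁻²·A⁻¹
  (C) J·m⁻³ = N·m·m⁻³ = kg·m⁻¹·s⁻²
  (D) [m·s⁻¹] · [kg·m⁻¹·s⁻¹] = kg·s⁻²  ← same
  (E) W·m⁻²·K⁻¹ = J·s⁻¹·m⁻²·K⁻¹ = kg·s⁻³·K⁻¹
Only (D) matches kg·s⁻².

(D)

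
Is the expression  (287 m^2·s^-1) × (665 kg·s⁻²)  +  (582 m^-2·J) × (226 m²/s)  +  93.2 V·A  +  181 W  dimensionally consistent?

In SI base units:
  (287 m^2·s^-1) × (665 kg·s⁻²):  [m²·s⁻¹] · [kg·s⁻²] = kg·m²·s⁻³
  (582 m^-2·J) × (226 m²/s):  [kg·s⁻²] · [m²·s⁻¹] = kg·m²·s⁻³
  93.2 V·A:  V·A = J·C⁻¹·A = kg·m²·s⁻³
  181 W:  W = J·s⁻¹ = kg·m²·s⁻³
Every term reduces to kg·m²·s⁻³.

Yes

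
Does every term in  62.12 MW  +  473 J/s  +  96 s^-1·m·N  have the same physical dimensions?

Yes

Expand each in SI base units:
  62.12 MW:  W = J·s⁻¹ = kg·m²·s⁻³
  473 J/s:  J·s⁻¹ = N·m·s⁻¹ = kg·m²·s⁻³
  96 s^-1·m·N:  N·m·s⁻¹ = kg·m·s⁻²·m·s⁻¹ = kg·m²·s⁻³
Every term reduces to kg·m²·s⁻³.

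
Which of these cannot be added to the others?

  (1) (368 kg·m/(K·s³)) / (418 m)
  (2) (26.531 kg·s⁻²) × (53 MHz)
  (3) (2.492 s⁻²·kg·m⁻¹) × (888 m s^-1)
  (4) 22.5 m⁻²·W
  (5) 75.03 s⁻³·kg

Reduce each to base SI dimensions:
  (1) [kg·m·s⁻³·K⁻¹] / [m] = kg·s⁻³·K⁻¹
  (2) [kg·s⁻²] · [s⁻¹] = kg·s⁻³
  (3) [kg·m⁻¹·s⁻²] · [m·s⁻¹] = kg·s⁻³
  (4) W·m⁻² = J·s⁻¹·m⁻² = kg·s⁻³
  (5) kg·s⁻³
All reduce to kg·s⁻³ except (1), which is kg·s⁻³·K⁻¹.

(1)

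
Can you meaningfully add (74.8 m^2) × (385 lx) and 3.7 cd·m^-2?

No

Expand each in SI base units:
  (74.8 m^2) × (385 lx):  [m²] · [m⁻²·cd] = cd
  3.7 cd·m^-2:  cd·m⁻² = m⁻²·cd
cd ≠ m⁻²·cd, so they cannot be added.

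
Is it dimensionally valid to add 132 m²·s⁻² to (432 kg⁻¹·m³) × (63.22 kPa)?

Yes

In SI base units:
  132 m²·s⁻²:  m²·s⁻²
  (432 kg⁻¹·m³) × (63.22 kPa):  [kg⁻¹·m³] · [kg·m⁻¹·s⁻²] = m²·s⁻²
Both are m²·s⁻², so they have the same dimensions and can be added.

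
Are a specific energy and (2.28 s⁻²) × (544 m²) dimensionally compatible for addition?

Yes

Work out the base dimensions of each:
  a specific energy:  [specific energy] = m²·s⁻²
  (2.28 s⁻²) × (544 m²):  [s⁻²] · [m²] = m²·s⁻²
Both are m²·s⁻², so they have the same dimensions and can be added.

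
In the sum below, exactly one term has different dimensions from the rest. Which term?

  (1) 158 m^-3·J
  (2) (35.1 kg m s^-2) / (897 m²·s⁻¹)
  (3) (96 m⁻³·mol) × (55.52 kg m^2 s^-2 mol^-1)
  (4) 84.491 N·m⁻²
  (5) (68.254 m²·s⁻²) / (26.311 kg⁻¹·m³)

Reduce each to base SI dimensions:
  (1) J·m⁻³ = N·m·m⁻³ = kg·m⁻¹·s⁻²
  (2) [kg·m·s⁻²] / [m²·s⁻¹] = kg·m⁻¹·s⁻¹
  (3) [m⁻³·mol] · [kg·m²·s⁻²·mol⁻¹] = kg·m⁻¹·s⁻²
  (4) N·m⁻² = kg·m·s⁻²·m⁻² = kg·m⁻¹·s⁻²
  (5) [m²·s⁻²] / [kg⁻¹·m³] = kg·m⁻¹·s⁻²
All reduce to kg·m⁻¹·s⁻² except (2), which is kg·m⁻¹·s⁻¹.

(2)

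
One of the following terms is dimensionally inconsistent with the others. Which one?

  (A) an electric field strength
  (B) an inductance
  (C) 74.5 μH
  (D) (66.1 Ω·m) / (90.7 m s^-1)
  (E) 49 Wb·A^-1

Expand each in SI base units:
  (A) [electric field strength] = kg·m·s⁻³·A⁻¹
  (B) [inductance] = kg·m²·s⁻²·A⁻²
  (C) H = V·s·A⁻¹ = kg·m²·s⁻²·A⁻²
  (D) [kg·m³·s⁻³·A⁻²] / [m·s⁻¹] = kg·m²·s⁻²·A⁻²
  (E) Wb·A⁻¹ = V·s·A⁻¹ = kg·m²·s⁻²·A⁻²
All reduce to kg·m²·s⁻²·A⁻² except (A), which is kg·m·s⁻³·A⁻¹.

(A)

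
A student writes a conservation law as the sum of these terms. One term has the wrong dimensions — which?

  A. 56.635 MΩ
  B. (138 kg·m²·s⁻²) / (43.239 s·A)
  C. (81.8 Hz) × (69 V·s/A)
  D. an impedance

Dimensions:
  A. Ω = V·A⁻¹ = kg·m²·s⁻³·A⁻²
  B. [kg·m²·s⁻²] / [s·A] = kg·m²·s⁻³·A⁻¹
  C. [s⁻¹] · [kg·m²·s⁻²·A⁻²] = kg·m²·s⁻³·A⁻²
  D. [impedance] = kg·m²·s⁻³·A⁻²
All reduce to kg·m²·s⁻³·A⁻² except B., which is kg·m²·s⁻³·A⁻¹.

B.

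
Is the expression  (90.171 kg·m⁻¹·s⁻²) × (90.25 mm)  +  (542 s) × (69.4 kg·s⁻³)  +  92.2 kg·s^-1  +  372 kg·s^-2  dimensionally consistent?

No

Dimensions:
  (90.171 kg·m⁻¹·s⁻²) × (90.25 mm):  [kg·m⁻¹·s⁻²] · [m] = kg·s⁻²
  (542 s) × (69.4 kg·s⁻³):  [s] · [kg·s⁻³] = kg·s⁻²
  92.2 kg·s^-1:  kg·s⁻¹
  372 kg·s^-2:  kg·s⁻²
The terms do not share a single dimension (kg·s⁻² vs kg·s⁻¹).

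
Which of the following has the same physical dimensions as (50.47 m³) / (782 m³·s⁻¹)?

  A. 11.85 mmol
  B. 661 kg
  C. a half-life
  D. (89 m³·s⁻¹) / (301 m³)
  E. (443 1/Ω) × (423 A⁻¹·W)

Reference: [m³] / [m³·s⁻¹] = s.
Each option:
  A. mol
  B. kg
  C. [half-life] = s  ← same
  D. [m³·s⁻¹] / [m³] = s⁻¹
  E. [kg⁻¹·m⁻²·s³·A²] · [kg·m²·s⁻³·A⁻¹] = A
Only C. matches s.

C.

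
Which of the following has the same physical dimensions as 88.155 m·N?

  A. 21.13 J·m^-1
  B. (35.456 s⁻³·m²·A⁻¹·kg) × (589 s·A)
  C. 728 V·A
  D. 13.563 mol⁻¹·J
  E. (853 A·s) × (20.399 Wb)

Reference: N·m = kg·m·s⁻²·m = kg·m²·s⁻².
Each option:
  A. J·m⁻¹ = N·m·m⁻¹ = kg·m·s⁻²
  B. [kg·m²·s⁻³·A⁻¹] · [s·A] = kg·m²·s⁻²  ← same
  C. V·A = J·C⁻¹·A = kg·m²·s⁻³
  D. J·mol⁻¹ = N·m·mol⁻¹ = kg·m²·s⁻²·mol⁻¹
  E. [s·A] · [kg·m²·s⁻²·A⁻¹] = kg·m²·s⁻¹
Only B. matches kg·m²·s⁻².

B.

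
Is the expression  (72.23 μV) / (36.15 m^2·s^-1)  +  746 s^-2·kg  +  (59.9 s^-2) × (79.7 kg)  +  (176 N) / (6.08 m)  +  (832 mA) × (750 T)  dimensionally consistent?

No

Expand each in SI base units:
  (72.23 μV) / (36.15 m^2·s^-1):  [kg·m²·s⁻³·A⁻¹] / [m²·s⁻¹] = kg·s⁻²·A⁻¹
  746 s^-2·kg:  kg·s⁻²
  (59.9 s^-2) × (79.7 kg):  [s⁻²] · [kg] = kg·s⁻²
  (176 N) / (6.08 m):  [kg·m·s⁻²] / [m] = kg·s⁻²
  (832 mA) × (750 T):  [A] · [kg·s⁻²·A⁻¹] = kg·s⁻²
The terms do not share a single dimension (kg·s⁻² vs kg·s⁻²·A⁻¹).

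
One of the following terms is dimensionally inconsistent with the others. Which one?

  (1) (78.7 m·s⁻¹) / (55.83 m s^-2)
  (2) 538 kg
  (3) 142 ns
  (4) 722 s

Dimensions:
  (1) [m·s⁻¹] / [m·s⁻²] = s
  (2) kg
  (3) s
  (4) s
All reduce to s except (2), which is kg.

(2)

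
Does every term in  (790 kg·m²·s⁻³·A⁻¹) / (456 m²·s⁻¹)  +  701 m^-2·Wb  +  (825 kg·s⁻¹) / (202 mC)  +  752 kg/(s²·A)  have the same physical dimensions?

Dimensions:
  (790 kg·m²·s⁻³·A⁻¹) / (456 m²·s⁻¹):  [kg·m²·s⁻³·A⁻¹] / [m²·s⁻¹] = kg·s⁻²·A⁻¹
  701 m^-2·Wb:  Wb·m⁻² = V·s·m⁻² = kg·s⁻²·A⁻¹
  (825 kg·s⁻¹) / (202 mC):  [kg·s⁻¹] / [s·A] = kg·s⁻²·A⁻¹
  752 kg/(s²·A):  kg·s⁻²·A⁻¹
Every term reduces to kg·s⁻²·A⁻¹.

Yes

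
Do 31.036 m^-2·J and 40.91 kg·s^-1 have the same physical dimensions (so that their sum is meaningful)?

Reduce each to base SI dimensions:
  31.036 m^-2·J:  J·m⁻² = N·m·m⁻² = kg·s⁻²
  40.91 kg·s^-1:  kg·s⁻¹
kg·s⁻² ≠ kg·s⁻¹, so they cannot be added.

No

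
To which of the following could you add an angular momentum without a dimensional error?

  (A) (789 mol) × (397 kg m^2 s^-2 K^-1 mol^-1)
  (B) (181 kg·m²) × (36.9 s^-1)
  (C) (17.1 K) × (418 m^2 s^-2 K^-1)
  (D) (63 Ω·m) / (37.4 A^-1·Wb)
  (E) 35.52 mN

Reference: [angular momentum] = kg·m²·s⁻¹.
Each option:
  (A) [mol] · [kg·m²·s⁻²·K⁻¹·mol⁻¹] = kg·m²·s⁻²·K⁻¹
  (B) [kg·m²] · [s⁻¹] = kg·m²·s⁻¹  ← same
  (C) [K] · [m²·s⁻²·K⁻¹] = m²·s⁻²
  (D) [kg·m³·s⁻³·A⁻²] / [kg·m²·s⁻²·A⁻²] = m·s⁻¹
  (E) N = kg·m·s⁻²
Only (B) matches kg·m²·s⁻¹.

(B)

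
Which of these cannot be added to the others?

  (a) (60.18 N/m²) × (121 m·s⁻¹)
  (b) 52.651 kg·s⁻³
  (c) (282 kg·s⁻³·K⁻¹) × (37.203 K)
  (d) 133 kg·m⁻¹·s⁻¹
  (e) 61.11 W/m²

(d)

Work out the base dimensions of each:
  (a) [kg·m⁻¹·s⁻²] · [m·s⁻¹] = kg·s⁻³
  (b) kg·s⁻³
  (c) [kg·s⁻³·K⁻¹] · [K] = kg·s⁻³
  (d) kg·m⁻¹·s⁻¹
  (e) W·m⁻² = J·s⁻¹·m⁻² = kg·s⁻³
All reduce to kg·s⁻³ except (d), which is kg·m⁻¹·s⁻¹.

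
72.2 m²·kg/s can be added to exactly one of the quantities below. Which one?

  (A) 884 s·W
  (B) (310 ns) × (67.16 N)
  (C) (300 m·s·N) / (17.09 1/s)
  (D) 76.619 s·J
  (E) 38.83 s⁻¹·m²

Reference: kg·m²·s⁻¹.
Each option:
  (A) W·s = J·s⁻¹·s = kg·m²·s⁻²
  (B) [s] · [kg·m·s⁻²] = kg·m·s⁻¹
  (C) [kg·m²·s⁻¹] / [s⁻¹] = kg·m²
  (D) J·s = N·m·s = kg·m²·s⁻¹  ← same
  (E) m²·s⁻¹
Only (D) matches kg·m²·s⁻¹.

(D)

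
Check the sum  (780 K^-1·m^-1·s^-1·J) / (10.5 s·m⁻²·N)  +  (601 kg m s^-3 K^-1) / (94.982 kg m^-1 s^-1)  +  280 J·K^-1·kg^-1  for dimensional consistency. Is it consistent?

Yes

Expand each in SI base units:
  (780 K^-1·m^-1·s^-1·J) / (10.5 s·m⁻²·N):  [kg·m·s⁻³·K⁻¹] / [kg·m⁻¹·s⁻¹] = m²·s⁻²·K⁻¹
  (601 kg m s^-3 K^-1) / (94.982 kg m^-1 s^-1):  [kg·m·s⁻³·K⁻¹] / [kg·m⁻¹·s⁻¹] = m²·s⁻²·K⁻¹
  280 J·K^-1·kg^-1:  J·kg⁻¹·K⁻¹ = N·m·kg⁻¹·K⁻¹ = m²·s⁻²·K⁻¹
Every term reduces to m²·s⁻²·K⁻¹.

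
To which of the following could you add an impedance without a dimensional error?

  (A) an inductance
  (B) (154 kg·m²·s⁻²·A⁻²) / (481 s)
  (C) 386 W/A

(B)

Reference: [impedance] = kg·m²·s⁻³·A⁻².
Each option:
  (A) [inductance] = kg·m²·s⁻²·A⁻²
  (B) [kg·m²·s⁻²·A⁻²] / [s] = kg·m²·s⁻³·A⁻²  ← same
  (C) W·A⁻¹ = J·s⁻¹·A⁻¹ = kg·m²·s⁻³·A⁻¹
Only (B) matches kg·m²·s⁻³·A⁻².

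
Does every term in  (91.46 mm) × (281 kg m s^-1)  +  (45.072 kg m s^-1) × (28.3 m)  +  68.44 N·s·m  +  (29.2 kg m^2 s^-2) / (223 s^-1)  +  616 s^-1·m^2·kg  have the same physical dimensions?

Expand each in SI base units:
  (91.46 mm) × (281 kg m s^-1):  [m] · [kg·m·s⁻¹] = kg·m²·s⁻¹
  (45.072 kg m s^-1) × (28.3 m):  [kg·m·s⁻¹] · [m] = kg·m²·s⁻¹
  68.44 N·s·m:  N·m·s = kg·m·s⁻²·m·s = kg·m²·s⁻¹
  (29.2 kg m^2 s^-2) / (223 s^-1):  [kg·m²·s⁻²] / [s⁻¹] = kg·m²·s⁻¹
  616 s^-1·m^2·kg:  kg·m²·s⁻¹
Every term reduces to kg·m²·s⁻¹.

Yes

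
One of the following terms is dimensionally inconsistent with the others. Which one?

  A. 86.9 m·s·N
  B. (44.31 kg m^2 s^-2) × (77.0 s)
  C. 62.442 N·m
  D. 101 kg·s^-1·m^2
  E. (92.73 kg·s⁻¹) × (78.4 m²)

In SI base units:
  A. N·m·s = kg·m·s⁻²·m·s = kg·m²·s⁻¹
  B. [kg·m²·s⁻²] · [s] = kg·m²·s⁻¹
  C. N·m = kg·m·s⁻²·m = kg·m²·s⁻²
  D. kg·m²·s⁻¹
  E. [kg·s⁻¹] · [m²] = kg·m²·s⁻¹
All reduce to kg·m²·s⁻¹ except C., which is kg·m²·s⁻².

C.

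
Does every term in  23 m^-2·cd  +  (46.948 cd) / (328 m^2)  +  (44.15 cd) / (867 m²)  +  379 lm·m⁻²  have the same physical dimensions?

Yes

In SI base units:
  23 m^-2·cd:  cd·m⁻² = m⁻²·cd
  (46.948 cd) / (328 m^2):  [cd] / [m²] = m⁻²·cd
  (44.15 cd) / (867 m²):  [cd] / [m²] = m⁻²·cd
  379 lm·m⁻²:  lm·m⁻² = cd·m⁻² = m⁻²·cd
Every term reduces to m⁻²·cd.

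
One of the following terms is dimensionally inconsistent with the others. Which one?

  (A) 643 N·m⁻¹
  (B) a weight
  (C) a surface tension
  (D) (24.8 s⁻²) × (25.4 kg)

Expand each in SI base units:
  (A) N·m⁻¹ = kg·m·s⁻²·m⁻¹ = kg·s⁻²
  (B) [weight] = kg·m·s⁻²
  (C) [surface tension] = kg·s⁻²
  (D) [s⁻²] · [kg] = kg·s⁻²
All reduce to kg·s⁻² except (B), which is kg·m·s⁻².

(B)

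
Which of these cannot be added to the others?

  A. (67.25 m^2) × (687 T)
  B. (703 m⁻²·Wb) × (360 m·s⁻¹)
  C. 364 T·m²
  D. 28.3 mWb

B.

Dimensions:
  A. [m²] · [kg·s⁻²·A⁻¹] = kg·m²·s⁻²·A⁻¹
  B. [kg·s⁻²·A⁻¹] · [m·s⁻¹] = kg·m·s⁻³·A⁻¹
  C. T·m² = Wb·m⁻²·m² = kg·m²·s⁻²·A⁻¹
  D. Wb = V·s = kg·m²·s⁻²·A⁻¹
All reduce to kg·m²·s⁻²·A⁻¹ except B., which is kg·m·s⁻³·A⁻¹.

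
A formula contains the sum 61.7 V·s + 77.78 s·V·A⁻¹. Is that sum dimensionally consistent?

Dimensions:
  61.7 V·s:  V·s = J·C⁻¹·s = kg·m²·s⁻²·A⁻¹
  77.78 s·V·A⁻¹:  V·s·A⁻¹ = J·C⁻¹·s·A⁻¹ = kg·m²·s⁻²·A⁻²
kg·m²·s⁻²·A⁻¹ ≠ kg·m²·s⁻²·A⁻², so they cannot be added.

No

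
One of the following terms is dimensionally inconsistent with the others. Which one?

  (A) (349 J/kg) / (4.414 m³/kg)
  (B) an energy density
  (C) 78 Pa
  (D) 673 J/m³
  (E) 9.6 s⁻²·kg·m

(E)

Reduce each to base SI dimensions:
  (A) [m²·s⁻²] / [kg⁻¹·m³] = kg·m⁻¹·s⁻²
  (B) [energy density] = kg·m⁻¹·s⁻²
  (C) Pa = N·m⁻² = kg·m⁻¹·s⁻²
  (D) J·m⁻³ = N·m·m⁻³ = kg·m⁻¹·s⁻²
  (E) kg·m·s⁻²
All reduce to kg·m⁻¹·s⁻² except (E), which is kg·m·s⁻².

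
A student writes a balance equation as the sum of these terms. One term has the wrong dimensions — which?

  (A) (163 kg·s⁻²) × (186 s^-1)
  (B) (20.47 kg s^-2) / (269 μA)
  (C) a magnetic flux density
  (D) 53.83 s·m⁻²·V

(A)

Reduce each to base SI dimensions:
  (A) [kg·s⁻²] · [s⁻¹] = kg·s⁻³
  (B) [kg·s⁻²] / [A] = kg·s⁻²·A⁻¹
  (C) [magnetic flux density] = kg·s⁻²·A⁻¹
  (D) V·s·m⁻² = J·C⁻¹·s·m⁻² = kg·s⁻²·A⁻¹
All reduce to kg·s⁻²·A⁻¹ except (A), which is kg·s⁻³.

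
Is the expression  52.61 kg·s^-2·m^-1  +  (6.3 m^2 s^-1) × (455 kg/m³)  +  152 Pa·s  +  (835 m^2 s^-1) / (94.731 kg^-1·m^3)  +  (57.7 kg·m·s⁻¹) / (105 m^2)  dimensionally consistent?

No

Expand each in SI base units:
  52.61 kg·s^-2·m^-1:  kg·m⁻¹·s⁻²
  (6.3 m^2 s^-1) × (455 kg/m³):  [m²·s⁻¹] · [kg·m⁻³] = kg·m⁻¹·s⁻¹
  152 Pa·s:  Pa·s = N·m⁻²·s = kg·m⁻¹·s⁻¹
  (835 m^2 s^-1) / (94.731 kg^-1·m^3):  [m²·s⁻¹] / [kg⁻¹·m³] = kg·m⁻¹·s⁻¹
  (57.7 kg·m·s⁻¹) / (105 m^2):  [kg·m·s⁻¹] / [m²] = kg·m⁻¹·s⁻¹
The terms do not share a single dimension (kg·m⁻¹·s⁻² vs kg·m⁻¹·s⁻¹).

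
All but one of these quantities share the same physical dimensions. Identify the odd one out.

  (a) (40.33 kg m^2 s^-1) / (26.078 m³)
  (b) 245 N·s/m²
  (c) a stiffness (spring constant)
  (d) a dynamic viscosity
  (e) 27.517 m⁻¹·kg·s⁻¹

(c)

Expand each in SI base units:
  (a) [kg·m²·s⁻¹] / [m³] = kg·m⁻¹·s⁻¹
  (b) N·s·m⁻² = kg·m·s⁻²·s·m⁻² = kg·m⁻¹·s⁻¹
  (c) [stiffness (spring constant)] = kg·s⁻²
  (d) [dynamic viscosity] = kg·m⁻¹·s⁻¹
  (e) kg·m⁻¹·s⁻¹
All reduce to kg·m⁻¹·s⁻¹ except (c), which is kg·s⁻².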